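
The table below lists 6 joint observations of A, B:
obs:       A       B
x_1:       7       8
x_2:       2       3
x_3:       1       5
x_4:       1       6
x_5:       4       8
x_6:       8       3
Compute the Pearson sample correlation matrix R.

Step 1 — column means:
  mean(A) = (7 + 2 + 1 + 1 + 4 + 8) / 6 = 23/6 = 3.8333
  mean(B) = (8 + 3 + 5 + 6 + 8 + 3) / 6 = 33/6 = 5.5

Step 2 — sample variances and covariances s[i,j] = (1/(n-1)) · Σ_k (x_{k,i} - mean_i) · (x_{k,j} - mean_j), with n-1 = 5:
  s[A,A] = ((3.1667)·(3.1667) + (-1.8333)·(-1.8333) + (-2.8333)·(-2.8333) + (-2.8333)·(-2.8333) + (0.1667)·(0.1667) + (4.1667)·(4.1667)) / 5 = 46.8333/5 = 9.3667
  s[A,B] = ((3.1667)·(2.5) + (-1.8333)·(-2.5) + (-2.8333)·(-0.5) + (-2.8333)·(0.5) + (0.1667)·(2.5) + (4.1667)·(-2.5)) / 5 = 2.5/5 = 0.5
  s[B,B] = ((2.5)·(2.5) + (-2.5)·(-2.5) + (-0.5)·(-0.5) + (0.5)·(0.5) + (2.5)·(2.5) + (-2.5)·(-2.5)) / 5 = 25.5/5 = 5.1
  Sample standard deviations s_i = √(s[i,i]):
  s(A) = √(9.3667) = 3.0605
  s(B) = √(5.1) = 2.2583

Step 3 — r_{ij} = s_{ij} / (s_i · s_j):
  r[A,A] = 1 (diagonal).
  r[A,B] = 0.5 / (3.0605 · 2.2583) = 0.5 / 6.9116 = 0.0723
  r[B,B] = 1 (diagonal).

R is symmetric with unit diagonal. Assembling:

R = [[1, 0.0723],
 [0.0723, 1]]


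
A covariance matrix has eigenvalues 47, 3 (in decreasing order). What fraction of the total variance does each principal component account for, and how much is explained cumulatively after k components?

Step 1 — total variance = trace(Sigma) = Σ λ_i = 47 + 3 = 50.

Step 2 — fraction explained by component i = λ_i / Σ λ:
  PC1: 47/50 = 0.94
  PC2: 3/50 = 0.06

Step 3 — cumulative fraction after k components = (λ_1 + ... + λ_k) / Σ λ:
  k = 1: 47/50 = 0.94
  k = 2: (47 + 3)/50 = 50/50 = 1

Summary (fraction, with percent):

explained: PC1 0.94 (94%), PC2 0.06 (6%);  cumulative: 0.94, 1


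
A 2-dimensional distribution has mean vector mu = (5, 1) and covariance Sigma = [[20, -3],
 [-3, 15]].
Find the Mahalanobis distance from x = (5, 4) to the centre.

Step 1 — centre the observation: (x - mu) = (0, 3).

Step 2 — invert Sigma. det(Sigma) = 20·15 - (-3)² = 291.
  Sigma^{-1} = (1/det) · [[d, -b], [-b, a]] = [[0.0515, 0.0103],
 [0.0103, 0.0687]].

Step 3 — form the quadratic (x - mu)^T · Sigma^{-1} · (x - mu):
  Sigma^{-1} · (x - mu) = (0.0309, 0.2062).
  (x - mu)^T · [Sigma^{-1} · (x - mu)] = (0)·(0.0309) + (3)·(0.2062) = 0.6186.

Step 4 — take square root: d = √(0.6186) ≈ 0.7865.

d(x, mu) = √(0.6186) ≈ 0.7865


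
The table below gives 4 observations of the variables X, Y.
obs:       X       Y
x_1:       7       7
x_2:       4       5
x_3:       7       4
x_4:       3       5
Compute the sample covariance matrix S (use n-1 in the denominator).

Step 1 — column means:
  mean(X) = (7 + 4 + 7 + 3) / 4 = 21/4 = 5.25
  mean(Y) = (7 + 5 + 4 + 5) / 4 = 21/4 = 5.25

Step 2 — sample covariance S[i,j] = (1/(n-1)) · Σ_k (x_{k,i} - mean_i) · (x_{k,j} - mean_j), with n-1 = 3.
  S[X,X] = ((1.75)·(1.75) + (-1.25)·(-1.25) + (1.75)·(1.75) + (-2.25)·(-2.25)) / 3 = 12.75/3 = 4.25
  S[X,Y] = ((1.75)·(1.75) + (-1.25)·(-0.25) + (1.75)·(-1.25) + (-2.25)·(-0.25)) / 3 = 1.75/3 = 0.5833
  S[Y,Y] = ((1.75)·(1.75) + (-0.25)·(-0.25) + (-1.25)·(-1.25) + (-0.25)·(-0.25)) / 3 = 4.75/3 = 1.5833

S is symmetric (S[j,i] = S[i,j]). Assembling:

S = [[4.25, 0.5833],
 [0.5833, 1.5833]]


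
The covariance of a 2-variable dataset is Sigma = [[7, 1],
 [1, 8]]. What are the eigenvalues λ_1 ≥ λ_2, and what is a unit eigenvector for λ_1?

Step 1 — characteristic polynomial of 2×2 Sigma:
  det(Sigma - λI) = λ² - trace · λ + det = 0.
  trace = 7 + 8 = 15, det = 7·8 - (1)² = 55.
Step 2 — discriminant:
  Δ = trace² - 4·det = 225 - 220 = 5.
Step 3 — eigenvalues:
  λ = (trace ± √Δ)/2 = (15 ± 2.2361)/2,
  λ_1 = 8.618,  λ_2 = 6.382.

Step 4 — unit eigenvector for λ_1: solve (Sigma - λ_1 I)v = 0. First row:
  (7 - 8.618)·v_x + (1)·v_y = 0, i.e. (-1.618)·v_x + (1)·v_y = 0,
  so v ∝ (b, λ_1 - a) = (1, 1.618) = u.
  ||u|| = √((1)² + (1.618)²) = √(3.618) ≈ 1.9021,
  v_1 = u/||u|| ≈ (0.5257, 0.8507) (||v_1|| = 1).

λ_1 = 8.618,  λ_2 = 6.382;  v_1 ≈ (0.5257, 0.8507)


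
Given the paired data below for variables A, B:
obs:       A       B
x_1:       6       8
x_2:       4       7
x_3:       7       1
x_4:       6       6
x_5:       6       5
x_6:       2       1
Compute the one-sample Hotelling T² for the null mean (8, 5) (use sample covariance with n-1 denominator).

Step 1 — sample mean vector:
  mean(A) = (6 + 4 + 7 + 6 + 6 + 2) / 6 = 31/6 = 5.1667
  mean(B) = (8 + 7 + 1 + 6 + 5 + 1) / 6 = 28/6 = 4.6667
  x̄ = (5.1667, 4.6667),  deviation x̄ - mu_0 = (5.1667, 4.6667) - (8, 5) = (-2.8333, -0.3333).

Step 2 — sample covariance matrix, S[i,j] = (1/(n-1)) · Σ_k (x_{k,i} - mean_i) · (x_{k,j} - mean_j), divisor n-1 = 5:
  S[A,A] = ((0.8333)·(0.8333) + (-1.1667)·(-1.1667) + (1.8333)·(1.8333) + (0.8333)·(0.8333) + (0.8333)·(0.8333) + (-3.1667)·(-3.1667)) / 5 = 16.8333/5 = 3.3667
  S[A,B] = ((0.8333)·(3.3333) + (-1.1667)·(2.3333) + (1.8333)·(-3.6667) + (0.8333)·(1.3333) + (0.8333)·(0.3333) + (-3.1667)·(-3.6667)) / 5 = 6.3333/5 = 1.2667
  S[B,B] = ((3.3333)·(3.3333) + (2.3333)·(2.3333) + (-3.6667)·(-3.6667) + (1.3333)·(1.3333) + (0.3333)·(0.3333) + (-3.6667)·(-3.6667)) / 5 = 45.3333/5 = 9.0667
  S = [[3.3667, 1.2667],
 [1.2667, 9.0667]].

Step 3 — invert S. det(S) = 3.3667·9.0667 - (1.2667)² = 28.92.
  S^{-1} = (1/det) · [[d, -b], [-b, a]] = [[0.3135, -0.0438],
 [-0.0438, 0.1164]].

Step 4 — quadratic form (x̄ - mu_0)^T · S^{-1} · (x̄ - mu_0):
  S^{-1} · (x̄ - mu_0) = (-0.8737, 0.0853),
  (x̄ - mu_0)^T · [...] = (-2.8333)·(-0.8737) + (-0.3333)·(0.0853) = 2.447.

Step 5 — scale by n: T² = 6 · 2.447 = 14.6819.

T² ≈ 14.6819


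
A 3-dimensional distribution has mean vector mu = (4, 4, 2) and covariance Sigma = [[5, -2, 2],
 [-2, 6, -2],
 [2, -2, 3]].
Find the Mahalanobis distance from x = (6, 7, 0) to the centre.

Step 1 — centre the observation: (x - mu) = (2, 3, -2).

Step 2 — invert Sigma (cofactor / det for 3×3, or solve directly):
  Sigma^{-1} = [[0.28, 0.04, -0.16],
 [0.04, 0.22, 0.12],
 [-0.16, 0.12, 0.52]].

Step 3 — form the quadratic (x - mu)^T · Sigma^{-1} · (x - mu):
  Sigma^{-1} · (x - mu) = (1, 0.5, -1).
  (x - mu)^T · [Sigma^{-1} · (x - mu)] = (2)·(1) + (3)·(0.5) + (-2)·(-1) = 5.5.

Step 4 — take square root: d = √(5.5) ≈ 2.3452.

d(x, mu) = √(5.5) ≈ 2.3452


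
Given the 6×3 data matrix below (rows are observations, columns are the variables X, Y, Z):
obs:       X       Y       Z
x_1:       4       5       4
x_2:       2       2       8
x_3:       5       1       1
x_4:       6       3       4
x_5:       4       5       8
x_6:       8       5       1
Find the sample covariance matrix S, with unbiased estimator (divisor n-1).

Step 1 — column means:
  mean(X) = (4 + 2 + 5 + 6 + 4 + 8) / 6 = 29/6 = 4.8333
  mean(Y) = (5 + 2 + 1 + 3 + 5 + 5) / 6 = 21/6 = 3.5
  mean(Z) = (4 + 8 + 1 + 4 + 8 + 1) / 6 = 26/6 = 4.3333

Step 2 — sample covariance S[i,j] = (1/(n-1)) · Σ_k (x_{k,i} - mean_i) · (x_{k,j} - mean_j), with n-1 = 5.
  S[X,X] = ((-0.8333)·(-0.8333) + (-2.8333)·(-2.8333) + (0.1667)·(0.1667) + (1.1667)·(1.1667) + (-0.8333)·(-0.8333) + (3.1667)·(3.1667)) / 5 = 20.8333/5 = 4.1667
  S[X,Y] = ((-0.8333)·(1.5) + (-2.8333)·(-1.5) + (0.1667)·(-2.5) + (1.1667)·(-0.5) + (-0.8333)·(1.5) + (3.1667)·(1.5)) / 5 = 5.5/5 = 1.1
  S[X,Z] = ((-0.8333)·(-0.3333) + (-2.8333)·(3.6667) + (0.1667)·(-3.3333) + (1.1667)·(-0.3333) + (-0.8333)·(3.6667) + (3.1667)·(-3.3333)) / 5 = -24.6667/5 = -4.9333
  S[Y,Y] = ((1.5)·(1.5) + (-1.5)·(-1.5) + (-2.5)·(-2.5) + (-0.5)·(-0.5) + (1.5)·(1.5) + (1.5)·(1.5)) / 5 = 15.5/5 = 3.1
  S[Y,Z] = ((1.5)·(-0.3333) + (-1.5)·(3.6667) + (-2.5)·(-3.3333) + (-0.5)·(-0.3333) + (1.5)·(3.6667) + (1.5)·(-3.3333)) / 5 = 3/5 = 0.6
  S[Z,Z] = ((-0.3333)·(-0.3333) + (3.6667)·(3.6667) + (-3.3333)·(-3.3333) + (-0.3333)·(-0.3333) + (3.6667)·(3.6667) + (-3.3333)·(-3.3333)) / 5 = 49.3333/5 = 9.8667

S is symmetric (S[j,i] = S[i,j]). Assembling:

S = [[4.1667, 1.1, -4.9333],
 [1.1, 3.1, 0.6],
 [-4.9333, 0.6, 9.8667]]


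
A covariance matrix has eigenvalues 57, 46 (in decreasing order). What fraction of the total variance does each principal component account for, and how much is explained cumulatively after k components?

Step 1 — total variance = trace(Sigma) = Σ λ_i = 57 + 46 = 103.

Step 2 — fraction explained by component i = λ_i / Σ λ:
  PC1: 57/103 = 0.5534
  PC2: 46/103 = 0.4466

Step 3 — cumulative fraction after k components = (λ_1 + ... + λ_k) / Σ λ:
  k = 1: 57/103 = 0.5534
  k = 2: (57 + 46)/103 = 103/103 = 1

Summary (fraction, with percent):

explained: PC1 0.5534 (55.34%), PC2 0.4466 (44.66%);  cumulative: 0.5534, 1


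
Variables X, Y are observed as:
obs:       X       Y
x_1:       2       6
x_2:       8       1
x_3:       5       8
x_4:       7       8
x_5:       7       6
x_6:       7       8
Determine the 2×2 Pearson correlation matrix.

Step 1 — column means:
  mean(X) = (2 + 8 + 5 + 7 + 7 + 7) / 6 = 36/6 = 6
  mean(Y) = (6 + 1 + 8 + 8 + 6 + 8) / 6 = 37/6 = 6.1667

Step 2 — sample variances and covariances s[i,j] = (1/(n-1)) · Σ_k (x_{k,i} - mean_i) · (x_{k,j} - mean_j), with n-1 = 5:
  s[X,X] = ((-4)·(-4) + (2)·(2) + (-1)·(-1) + (1)·(1) + (1)·(1) + (1)·(1)) / 5 = 24/5 = 4.8
  s[X,Y] = ((-4)·(-0.1667) + (2)·(-5.1667) + (-1)·(1.8333) + (1)·(1.8333) + (1)·(-0.1667) + (1)·(1.8333)) / 5 = -8/5 = -1.6
  s[Y,Y] = ((-0.1667)·(-0.1667) + (-5.1667)·(-5.1667) + (1.8333)·(1.8333) + (1.8333)·(1.8333) + (-0.1667)·(-0.1667) + (1.8333)·(1.8333)) / 5 = 36.8333/5 = 7.3667
  Sample standard deviations s_i = √(s[i,i]):
  s(X) = √(4.8) = 2.1909
  s(Y) = √(7.3667) = 2.7142

Step 3 — r_{ij} = s_{ij} / (s_i · s_j):
  r[X,X] = 1 (diagonal).
  r[X,Y] = -1.6 / (2.1909 · 2.7142) = -1.6 / 5.9464 = -0.2691
  r[Y,Y] = 1 (diagonal).

R is symmetric with unit diagonal. Assembling:

R = [[1, -0.2691],
 [-0.2691, 1]]


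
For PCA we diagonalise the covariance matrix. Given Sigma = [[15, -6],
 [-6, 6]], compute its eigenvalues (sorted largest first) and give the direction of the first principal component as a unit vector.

Step 1 — characteristic polynomial of 2×2 Sigma:
  det(Sigma - λI) = λ² - trace · λ + det = 0.
  trace = 15 + 6 = 21, det = 15·6 - (-6)² = 54.
Step 2 — discriminant:
  Δ = trace² - 4·det = 441 - 216 = 225.
Step 3 — eigenvalues:
  λ = (trace ± √Δ)/2 = (21 ± 15)/2,
  λ_1 = 18,  λ_2 = 3.

Step 4 — unit eigenvector for λ_1: solve (Sigma - λ_1 I)v = 0. First row:
  (15 - 18)·v_x + (-6)·v_y = 0, i.e. (-3)·v_x + (-6)·v_y = 0,
  so v ∝ (b, λ_1 - a) = (-6, 3); multiply by -1 so the first entry is positive: u = (6, -3).
  ||u|| = √((6)² + (-3)²) = √(45) ≈ 6.7082,
  v_1 = u/||u|| ≈ (0.8944, -0.4472) (||v_1|| = 1).

λ_1 = 18,  λ_2 = 3;  v_1 ≈ (0.8944, -0.4472)


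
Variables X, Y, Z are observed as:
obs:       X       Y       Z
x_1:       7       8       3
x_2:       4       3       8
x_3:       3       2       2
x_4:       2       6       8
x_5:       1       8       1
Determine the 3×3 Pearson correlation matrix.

Step 1 — column means:
  mean(X) = (7 + 4 + 3 + 2 + 1) / 5 = 17/5 = 3.4
  mean(Y) = (8 + 3 + 2 + 6 + 8) / 5 = 27/5 = 5.4
  mean(Z) = (3 + 8 + 2 + 8 + 1) / 5 = 22/5 = 4.4

Step 2 — sample variances and covariances s[i,j] = (1/(n-1)) · Σ_k (x_{k,i} - mean_i) · (x_{k,j} - mean_j), with n-1 = 4:
  s[X,X] = ((3.6)·(3.6) + (0.6)·(0.6) + (-0.4)·(-0.4) + (-1.4)·(-1.4) + (-2.4)·(-2.4)) / 4 = 21.2/4 = 5.3
  s[X,Y] = ((3.6)·(2.6) + (0.6)·(-2.4) + (-0.4)·(-3.4) + (-1.4)·(0.6) + (-2.4)·(2.6)) / 4 = 2.2/4 = 0.55
  s[X,Z] = ((3.6)·(-1.4) + (0.6)·(3.6) + (-0.4)·(-2.4) + (-1.4)·(3.6) + (-2.4)·(-3.4)) / 4 = 1.2/4 = 0.3
  s[Y,Y] = ((2.6)·(2.6) + (-2.4)·(-2.4) + (-3.4)·(-3.4) + (0.6)·(0.6) + (2.6)·(2.6)) / 4 = 31.2/4 = 7.8
  s[Y,Z] = ((2.6)·(-1.4) + (-2.4)·(3.6) + (-3.4)·(-2.4) + (0.6)·(3.6) + (2.6)·(-3.4)) / 4 = -10.8/4 = -2.7
  s[Z,Z] = ((-1.4)·(-1.4) + (3.6)·(3.6) + (-2.4)·(-2.4) + (3.6)·(3.6) + (-3.4)·(-3.4)) / 4 = 45.2/4 = 11.3
  Sample standard deviations s_i = √(s[i,i]):
  s(X) = √(5.3) = 2.3022
  s(Y) = √(7.8) = 2.7928
  s(Z) = √(11.3) = 3.3615

Step 3 — r_{ij} = s_{ij} / (s_i · s_j):
  r[X,X] = 1 (diagonal).
  r[X,Y] = 0.55 / (2.3022 · 2.7928) = 0.55 / 6.4296 = 0.0855
  r[X,Z] = 0.3 / (2.3022 · 3.3615) = 0.3 / 7.7389 = 0.0388
  r[Y,Y] = 1 (diagonal).
  r[Y,Z] = -2.7 / (2.7928 · 3.3615) = -2.7 / 9.3883 = -0.2876
  r[Z,Z] = 1 (diagonal).

R is symmetric with unit diagonal. Assembling:

R = [[1, 0.0855, 0.0388],
 [0.0855, 1, -0.2876],
 [0.0388, -0.2876, 1]]


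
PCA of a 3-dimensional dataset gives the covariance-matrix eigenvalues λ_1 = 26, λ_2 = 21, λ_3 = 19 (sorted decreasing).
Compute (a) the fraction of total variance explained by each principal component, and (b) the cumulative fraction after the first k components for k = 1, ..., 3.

Step 1 — total variance = trace(Sigma) = Σ λ_i = 26 + 21 + 19 = 66.

Step 2 — fraction explained by component i = λ_i / Σ λ:
  PC1: 26/66 = 0.3939
  PC2: 21/66 = 0.3182
  PC3: 19/66 = 0.2879

Step 3 — cumulative fraction after k components = (λ_1 + ... + λ_k) / Σ λ:
  k = 1: 26/66 = 0.3939
  k = 2: (26 + 21)/66 = 47/66 = 0.7121
  k = 3: (26 + 21 + 19)/66 = 66/66 = 1

Summary (fraction, with percent):

explained: PC1 0.3939 (39.39%), PC2 0.3182 (31.82%), PC3 0.2879 (28.79%);  cumulative: 0.3939, 0.7121, 1


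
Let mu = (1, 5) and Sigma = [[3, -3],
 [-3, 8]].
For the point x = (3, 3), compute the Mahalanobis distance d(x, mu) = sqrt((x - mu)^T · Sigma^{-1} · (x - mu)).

Step 1 — centre the observation: (x - mu) = (2, -2).

Step 2 — invert Sigma. det(Sigma) = 3·8 - (-3)² = 15.
  Sigma^{-1} = (1/det) · [[d, -b], [-b, a]] = [[0.5333, 0.2],
 [0.2, 0.2]].

Step 3 — form the quadratic (x - mu)^T · Sigma^{-1} · (x - mu):
  Sigma^{-1} · (x - mu) = (0.6667, 0).
  (x - mu)^T · [Sigma^{-1} · (x - mu)] = (2)·(0.6667) + (-2)·(0) = 1.3333.

Step 4 — take square root: d = √(1.3333) ≈ 1.1547.

d(x, mu) = √(1.3333) ≈ 1.1547


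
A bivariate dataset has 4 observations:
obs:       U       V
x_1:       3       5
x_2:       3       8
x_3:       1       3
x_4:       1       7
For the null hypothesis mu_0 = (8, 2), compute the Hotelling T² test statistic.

Step 1 — sample mean vector:
  mean(U) = (3 + 3 + 1 + 1) / 4 = 8/4 = 2
  mean(V) = (5 + 8 + 3 + 7) / 4 = 23/4 = 5.75
  x̄ = (2, 5.75),  deviation x̄ - mu_0 = (2, 5.75) - (8, 2) = (-6, 3.75).

Step 2 — sample covariance matrix, S[i,j] = (1/(n-1)) · Σ_k (x_{k,i} - mean_i) · (x_{k,j} - mean_j), divisor n-1 = 3:
  S[U,U] = ((1)·(1) + (1)·(1) + (-1)·(-1) + (-1)·(-1)) / 3 = 4/3 = 1.3333
  S[U,V] = ((1)·(-0.75) + (1)·(2.25) + (-1)·(-2.75) + (-1)·(1.25)) / 3 = 3/3 = 1
  S[V,V] = ((-0.75)·(-0.75) + (2.25)·(2.25) + (-2.75)·(-2.75) + (1.25)·(1.25)) / 3 = 14.75/3 = 4.9167
  S = [[1.3333, 1],
 [1, 4.9167]].

Step 3 — invert S. det(S) = 1.3333·4.9167 - (1)² = 5.5556.
  S^{-1} = (1/det) · [[d, -b], [-b, a]] = [[0.885, -0.18],
 [-0.18, 0.24]].

Step 4 — quadratic form (x̄ - mu_0)^T · S^{-1} · (x̄ - mu_0):
  S^{-1} · (x̄ - mu_0) = (-5.985, 1.98),
  (x̄ - mu_0)^T · [...] = (-6)·(-5.985) + (3.75)·(1.98) = 43.335.

Step 5 — scale by n: T² = 4 · 43.335 = 173.34.

T² ≈ 173.34


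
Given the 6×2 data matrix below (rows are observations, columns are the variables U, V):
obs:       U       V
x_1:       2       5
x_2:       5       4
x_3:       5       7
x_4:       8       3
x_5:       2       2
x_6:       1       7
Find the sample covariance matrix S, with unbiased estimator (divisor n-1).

Step 1 — column means:
  mean(U) = (2 + 5 + 5 + 8 + 2 + 1) / 6 = 23/6 = 3.8333
  mean(V) = (5 + 4 + 7 + 3 + 2 + 7) / 6 = 28/6 = 4.6667

Step 2 — sample covariance S[i,j] = (1/(n-1)) · Σ_k (x_{k,i} - mean_i) · (x_{k,j} - mean_j), with n-1 = 5.
  S[U,U] = ((-1.8333)·(-1.8333) + (1.1667)·(1.1667) + (1.1667)·(1.1667) + (4.1667)·(4.1667) + (-1.8333)·(-1.8333) + (-2.8333)·(-2.8333)) / 5 = 34.8333/5 = 6.9667
  S[U,V] = ((-1.8333)·(0.3333) + (1.1667)·(-0.6667) + (1.1667)·(2.3333) + (4.1667)·(-1.6667) + (-1.8333)·(-2.6667) + (-2.8333)·(2.3333)) / 5 = -7.3333/5 = -1.4667
  S[V,V] = ((0.3333)·(0.3333) + (-0.6667)·(-0.6667) + (2.3333)·(2.3333) + (-1.6667)·(-1.6667) + (-2.6667)·(-2.6667) + (2.3333)·(2.3333)) / 5 = 21.3333/5 = 4.2667

S is symmetric (S[j,i] = S[i,j]). Assembling:

S = [[6.9667, -1.4667],
 [-1.4667, 4.2667]]


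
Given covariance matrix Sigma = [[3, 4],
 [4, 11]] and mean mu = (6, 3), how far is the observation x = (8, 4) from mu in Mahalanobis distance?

Step 1 — centre the observation: (x - mu) = (2, 1).

Step 2 — invert Sigma. det(Sigma) = 3·11 - (4)² = 17.
  Sigma^{-1} = (1/det) · [[d, -b], [-b, a]] = [[0.6471, -0.2353],
 [-0.2353, 0.1765]].

Step 3 — form the quadratic (x - mu)^T · Sigma^{-1} · (x - mu):
  Sigma^{-1} · (x - mu) = (1.0588, -0.2941).
  (x - mu)^T · [Sigma^{-1} · (x - mu)] = (2)·(1.0588) + (1)·(-0.2941) = 1.8235.

Step 4 — take square root: d = √(1.8235) ≈ 1.3504.

d(x, mu) = √(1.8235) ≈ 1.3504


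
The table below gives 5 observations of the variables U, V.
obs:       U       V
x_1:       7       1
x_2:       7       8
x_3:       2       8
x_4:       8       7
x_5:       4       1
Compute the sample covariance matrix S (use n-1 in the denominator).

Step 1 — column means:
  mean(U) = (7 + 7 + 2 + 8 + 4) / 5 = 28/5 = 5.6
  mean(V) = (1 + 8 + 8 + 7 + 1) / 5 = 25/5 = 5

Step 2 — sample covariance S[i,j] = (1/(n-1)) · Σ_k (x_{k,i} - mean_i) · (x_{k,j} - mean_j), with n-1 = 4.
  S[U,U] = ((1.4)·(1.4) + (1.4)·(1.4) + (-3.6)·(-3.6) + (2.4)·(2.4) + (-1.6)·(-1.6)) / 4 = 25.2/4 = 6.3
  S[U,V] = ((1.4)·(-4) + (1.4)·(3) + (-3.6)·(3) + (2.4)·(2) + (-1.6)·(-4)) / 4 = -1/4 = -0.25
  S[V,V] = ((-4)·(-4) + (3)·(3) + (3)·(3) + (2)·(2) + (-4)·(-4)) / 4 = 54/4 = 13.5

S is symmetric (S[j,i] = S[i,j]). Assembling:

S = [[6.3, -0.25],
 [-0.25, 13.5]]


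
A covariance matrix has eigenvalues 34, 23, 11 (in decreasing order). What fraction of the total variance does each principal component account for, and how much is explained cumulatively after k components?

Step 1 — total variance = trace(Sigma) = Σ λ_i = 34 + 23 + 11 = 68.

Step 2 — fraction explained by component i = λ_i / Σ λ:
  PC1: 34/68 = 0.5
  PC2: 23/68 = 0.3382
  PC3: 11/68 = 0.1618

Step 3 — cumulative fraction after k components = (λ_1 + ... + λ_k) / Σ λ:
  k = 1: 34/68 = 0.5
  k = 2: (34 + 23)/68 = 57/68 = 0.8382
  k = 3: (34 + 23 + 11)/68 = 68/68 = 1

Summary (fraction, with percent):

explained: PC1 0.5 (50%), PC2 0.3382 (33.82%), PC3 0.1618 (16.18%);  cumulative: 0.5, 0.8382, 1


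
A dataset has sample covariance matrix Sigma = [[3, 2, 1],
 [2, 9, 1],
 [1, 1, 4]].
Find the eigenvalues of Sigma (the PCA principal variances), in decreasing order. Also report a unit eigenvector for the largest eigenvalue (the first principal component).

Step 1 — characteristic polynomial p(λ) = det(λI - Sigma) = λ³ - tr·λ² + c_1·λ - det, where tr = trace, c_1 = sum of the principal 2×2 minors, det = det(Sigma):
  tr = 3 + 9 + 4 = 16,
  c_1 = (3·9 - (2)²) + (3·4 - (1)²) + (9·4 - (1)²) = 23 + 11 + 35 = 69,
  det = 3·(9·4 - (1)²) - (2)·((2)·4 - (1)·(1)) + (1)·((2)·(1) - 9·(1)) = 3·(35) - (2)·(7) + (1)·(-7) = 84.
  So p(λ) = λ³ - 16λ² + 69λ - 84.
Step 2 — look for an integer root (rational root theorem: any rational root is an integer divisor of 84). Testing λ = 4:
  p(4) = 64 - 256 + 276 - 84 = 0  ✓
  Dividing out (λ - 4): p(λ) = (λ - 4)(λ² - 12λ + 21).
Step 3 — remaining eigenvalues from the quadratic λ² - 12λ + 21 = 0:
  Δ = 12² - 4·21 = 144 - 84 = 60,  λ = (12 ± √60)/2 = (12 ± 7.746)/2 ≈ 9.873 or 2.127.
  Sorted: λ_1 = 9.873,  λ_2 = 4,  λ_3 = 2.127  (check: sum = 16 = tr ✓).

Step 4 — unit eigenvector for λ_1 ≈ 9.873: v spans the null space of (Sigma - λ_1 I), whose rows are
  r_1 = (-6.873, 2, 1),  r_2 = (2, -0.873, 1),  r_3 = (1, 1, -5.873).
  v is orthogonal to every row, so take v ∝ r_1 × r_2 = ((2)·(1) - (1)·(-0.873), (1)·(2) - (-6.873)·(1), (-6.873)·(-0.873) - (2)·(2)) ≈ (2.873, 8.873, 2).
  Let u = (2.873, 8.873, 2).
  ||u|| = √((2.873)² + (8.873)² + (2)²) = √(90.9839) ≈ 9.5385,  v_1 = u/||u|| ≈ (0.3012, 0.9302, 0.2097) (||v_1|| = 1).

λ_1 = 9.873,  λ_2 = 4,  λ_3 = 2.127;  v_1 ≈ (0.3012, 0.9302, 0.2097)


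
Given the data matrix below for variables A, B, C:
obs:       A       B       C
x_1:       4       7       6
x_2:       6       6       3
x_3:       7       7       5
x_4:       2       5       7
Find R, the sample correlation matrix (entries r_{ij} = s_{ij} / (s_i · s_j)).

Step 1 — column means:
  mean(A) = (4 + 6 + 7 + 2) / 4 = 19/4 = 4.75
  mean(B) = (7 + 6 + 7 + 5) / 4 = 25/4 = 6.25
  mean(C) = (6 + 3 + 5 + 7) / 4 = 21/4 = 5.25

Step 2 — sample variances and covariances s[i,j] = (1/(n-1)) · Σ_k (x_{k,i} - mean_i) · (x_{k,j} - mean_j), with n-1 = 3:
  s[A,A] = ((-0.75)·(-0.75) + (1.25)·(1.25) + (2.25)·(2.25) + (-2.75)·(-2.75)) / 3 = 14.75/3 = 4.9167
  s[A,B] = ((-0.75)·(0.75) + (1.25)·(-0.25) + (2.25)·(0.75) + (-2.75)·(-1.25)) / 3 = 4.25/3 = 1.4167
  s[A,C] = ((-0.75)·(0.75) + (1.25)·(-2.25) + (2.25)·(-0.25) + (-2.75)·(1.75)) / 3 = -8.75/3 = -2.9167
  s[B,B] = ((0.75)·(0.75) + (-0.25)·(-0.25) + (0.75)·(0.75) + (-1.25)·(-1.25)) / 3 = 2.75/3 = 0.9167
  s[B,C] = ((0.75)·(0.75) + (-0.25)·(-2.25) + (0.75)·(-0.25) + (-1.25)·(1.75)) / 3 = -1.25/3 = -0.4167
  s[C,C] = ((0.75)·(0.75) + (-2.25)·(-2.25) + (-0.25)·(-0.25) + (1.75)·(1.75)) / 3 = 8.75/3 = 2.9167
  Sample standard deviations s_i = √(s[i,i]):
  s(A) = √(4.9167) = 2.2174
  s(B) = √(0.9167) = 0.9574
  s(C) = √(2.9167) = 1.7078

Step 3 — r_{ij} = s_{ij} / (s_i · s_j):
  r[A,A] = 1 (diagonal).
  r[A,B] = 1.4167 / (2.2174 · 0.9574) = 1.4167 / 2.123 = 0.6673
  r[A,C] = -2.9167 / (2.2174 · 1.7078) = -2.9167 / 3.7869 = -0.7702
  r[B,B] = 1 (diagonal).
  r[B,C] = -0.4167 / (0.9574 · 1.7078) = -0.4167 / 1.6351 = -0.2548
  r[C,C] = 1 (diagonal).

R is symmetric with unit diagonal. Assembling:

R = [[1, 0.6673, -0.7702],
 [0.6673, 1, -0.2548],
 [-0.7702, -0.2548, 1]]


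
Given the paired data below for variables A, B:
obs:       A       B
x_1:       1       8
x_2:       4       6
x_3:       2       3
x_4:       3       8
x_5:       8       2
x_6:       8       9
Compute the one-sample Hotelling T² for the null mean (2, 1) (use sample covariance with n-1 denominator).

Step 1 — sample mean vector:
  mean(A) = (1 + 4 + 2 + 3 + 8 + 8) / 6 = 26/6 = 4.3333
  mean(B) = (8 + 6 + 3 + 8 + 2 + 9) / 6 = 36/6 = 6
  x̄ = (4.3333, 6),  deviation x̄ - mu_0 = (4.3333, 6) - (2, 1) = (2.3333, 5).

Step 2 — sample covariance matrix, S[i,j] = (1/(n-1)) · Σ_k (x_{k,i} - mean_i) · (x_{k,j} - mean_j), divisor n-1 = 5:
  S[A,A] = ((-3.3333)·(-3.3333) + (-0.3333)·(-0.3333) + (-2.3333)·(-2.3333) + (-1.3333)·(-1.3333) + (3.6667)·(3.6667) + (3.6667)·(3.6667)) / 5 = 45.3333/5 = 9.0667
  S[A,B] = ((-3.3333)·(2) + (-0.3333)·(0) + (-2.3333)·(-3) + (-1.3333)·(2) + (3.6667)·(-4) + (3.6667)·(3)) / 5 = -6/5 = -1.2
  S[B,B] = ((2)·(2) + (0)·(0) + (-3)·(-3) + (2)·(2) + (-4)·(-4) + (3)·(3)) / 5 = 42/5 = 8.4
  S = [[9.0667, -1.2],
 [-1.2, 8.4]].

Step 3 — invert S. det(S) = 9.0667·8.4 - (-1.2)² = 74.72.
  S^{-1} = (1/det) · [[d, -b], [-b, a]] = [[0.1124, 0.0161],
 [0.0161, 0.1213]].

Step 4 — quadratic form (x̄ - mu_0)^T · S^{-1} · (x̄ - mu_0):
  S^{-1} · (x̄ - mu_0) = (0.3426, 0.6442),
  (x̄ - mu_0)^T · [...] = (2.3333)·(0.3426) + (5)·(0.6442) = 4.0203.

Step 5 — scale by n: T² = 6 · 4.0203 = 24.1221.

T² ≈ 24.1221


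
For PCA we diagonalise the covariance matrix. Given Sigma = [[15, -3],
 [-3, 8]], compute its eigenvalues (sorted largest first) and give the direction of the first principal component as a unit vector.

Step 1 — characteristic polynomial of 2×2 Sigma:
  det(Sigma - λI) = λ² - trace · λ + det = 0.
  trace = 15 + 8 = 23, det = 15·8 - (-3)² = 111.
Step 2 — discriminant:
  Δ = trace² - 4·det = 529 - 444 = 85.
Step 3 — eigenvalues:
  λ = (trace ± √Δ)/2 = (23 ± 9.2195)/2,
  λ_1 = 16.1098,  λ_2 = 6.8902.

Step 4 — unit eigenvector for λ_1: solve (Sigma - λ_1 I)v = 0. First row:
  (15 - 16.1098)·v_x + (-3)·v_y = 0, i.e. (-1.1098)·v_x + (-3)·v_y = 0,
  so v ∝ (b, λ_1 - a) = (-3, 1.1098); multiply by -1 so the first entry is positive: u = (3, -1.1098).
  ||u|| = √((3)² + (-1.1098)²) = √(10.2316) ≈ 3.1987,
  v_1 = u/||u|| ≈ (0.9379, -0.3469) (||v_1|| = 1).

λ_1 = 16.1098,  λ_2 = 6.8902;  v_1 ≈ (0.9379, -0.3469)


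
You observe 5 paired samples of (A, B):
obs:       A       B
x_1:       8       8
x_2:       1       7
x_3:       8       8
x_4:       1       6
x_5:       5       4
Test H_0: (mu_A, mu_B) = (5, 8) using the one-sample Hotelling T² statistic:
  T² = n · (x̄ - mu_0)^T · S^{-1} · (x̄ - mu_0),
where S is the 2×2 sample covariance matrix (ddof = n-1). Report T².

Step 1 — sample mean vector:
  mean(A) = (8 + 1 + 8 + 1 + 5) / 5 = 23/5 = 4.6
  mean(B) = (8 + 7 + 8 + 6 + 4) / 5 = 33/5 = 6.6
  x̄ = (4.6, 6.6),  deviation x̄ - mu_0 = (4.6, 6.6) - (5, 8) = (-0.4, -1.4).

Step 2 — sample covariance matrix, S[i,j] = (1/(n-1)) · Σ_k (x_{k,i} - mean_i) · (x_{k,j} - mean_j), divisor n-1 = 4:
  S[A,A] = ((3.4)·(3.4) + (-3.6)·(-3.6) + (3.4)·(3.4) + (-3.6)·(-3.6) + (0.4)·(0.4)) / 4 = 49.2/4 = 12.3
  S[A,B] = ((3.4)·(1.4) + (-3.6)·(0.4) + (3.4)·(1.4) + (-3.6)·(-0.6) + (0.4)·(-2.6)) / 4 = 9.2/4 = 2.3
  S[B,B] = ((1.4)·(1.4) + (0.4)·(0.4) + (1.4)·(1.4) + (-0.6)·(-0.6) + (-2.6)·(-2.6)) / 4 = 11.2/4 = 2.8
  S = [[12.3, 2.3],
 [2.3, 2.8]].

Step 3 — invert S. det(S) = 12.3·2.8 - (2.3)² = 29.15.
  S^{-1} = (1/det) · [[d, -b], [-b, a]] = [[0.0961, -0.0789],
 [-0.0789, 0.422]].

Step 4 — quadratic form (x̄ - mu_0)^T · S^{-1} · (x̄ - mu_0):
  S^{-1} · (x̄ - mu_0) = (0.072, -0.5592),
  (x̄ - mu_0)^T · [...] = (-0.4)·(0.072) + (-1.4)·(-0.5592) = 0.754.

Step 5 — scale by n: T² = 5 · 0.754 = 3.7702.

T² ≈ 3.7702


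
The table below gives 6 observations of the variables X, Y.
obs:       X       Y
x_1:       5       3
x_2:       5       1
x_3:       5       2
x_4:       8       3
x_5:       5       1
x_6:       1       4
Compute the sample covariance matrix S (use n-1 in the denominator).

Step 1 — column means:
  mean(X) = (5 + 5 + 5 + 8 + 5 + 1) / 6 = 29/6 = 4.8333
  mean(Y) = (3 + 1 + 2 + 3 + 1 + 4) / 6 = 14/6 = 2.3333

Step 2 — sample covariance S[i,j] = (1/(n-1)) · Σ_k (x_{k,i} - mean_i) · (x_{k,j} - mean_j), with n-1 = 5.
  S[X,X] = ((0.1667)·(0.1667) + (0.1667)·(0.1667) + (0.1667)·(0.1667) + (3.1667)·(3.1667) + (0.1667)·(0.1667) + (-3.8333)·(-3.8333)) / 5 = 24.8333/5 = 4.9667
  S[X,Y] = ((0.1667)·(0.6667) + (0.1667)·(-1.3333) + (0.1667)·(-0.3333) + (3.1667)·(0.6667) + (0.1667)·(-1.3333) + (-3.8333)·(1.6667)) / 5 = -4.6667/5 = -0.9333
  S[Y,Y] = ((0.6667)·(0.6667) + (-1.3333)·(-1.3333) + (-0.3333)·(-0.3333) + (0.6667)·(0.6667) + (-1.3333)·(-1.3333) + (1.6667)·(1.6667)) / 5 = 7.3333/5 = 1.4667

S is symmetric (S[j,i] = S[i,j]). Assembling:

S = [[4.9667, -0.9333],
 [-0.9333, 1.4667]]


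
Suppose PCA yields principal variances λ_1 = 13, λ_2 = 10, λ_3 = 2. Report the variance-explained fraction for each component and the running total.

Step 1 — total variance = trace(Sigma) = Σ λ_i = 13 + 10 + 2 = 25.

Step 2 — fraction explained by component i = λ_i / Σ λ:
  PC1: 13/25 = 0.52
  PC2: 10/25 = 0.4
  PC3: 2/25 = 0.08

Step 3 — cumulative fraction after k components = (λ_1 + ... + λ_k) / Σ λ:
  k = 1: 13/25 = 0.52
  k = 2: (13 + 10)/25 = 23/25 = 0.92
  k = 3: (13 + 10 + 2)/25 = 25/25 = 1

Summary (fraction, with percent):

explained: PC1 0.52 (52%), PC2 0.4 (40%), PC3 0.08 (8%);  cumulative: 0.52, 0.92, 1


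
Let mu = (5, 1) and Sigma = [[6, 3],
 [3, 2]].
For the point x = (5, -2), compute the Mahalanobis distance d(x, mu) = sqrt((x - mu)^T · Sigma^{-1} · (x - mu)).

Step 1 — centre the observation: (x - mu) = (0, -3).

Step 2 — invert Sigma. det(Sigma) = 6·2 - (3)² = 3.
  Sigma^{-1} = (1/det) · [[d, -b], [-b, a]] = [[0.6667, -1],
 [-1, 2]].

Step 3 — form the quadratic (x - mu)^T · Sigma^{-1} · (x - mu):
  Sigma^{-1} · (x - mu) = (3, -6).
  (x - mu)^T · [Sigma^{-1} · (x - mu)] = (0)·(3) + (-3)·(-6) = 18.

Step 4 — take square root: d = √(18) ≈ 4.2426.

d(x, mu) = √(18) ≈ 4.2426


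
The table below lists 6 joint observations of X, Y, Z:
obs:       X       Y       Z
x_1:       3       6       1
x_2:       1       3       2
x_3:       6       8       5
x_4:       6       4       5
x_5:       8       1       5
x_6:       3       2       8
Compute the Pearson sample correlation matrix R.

Step 1 — column means:
  mean(X) = (3 + 1 + 6 + 6 + 8 + 3) / 6 = 27/6 = 4.5
  mean(Y) = (6 + 3 + 8 + 4 + 1 + 2) / 6 = 24/6 = 4
  mean(Z) = (1 + 2 + 5 + 5 + 5 + 8) / 6 = 26/6 = 4.3333

Step 2 — sample variances and covariances s[i,j] = (1/(n-1)) · Σ_k (x_{k,i} - mean_i) · (x_{k,j} - mean_j), with n-1 = 5:
  s[X,X] = ((-1.5)·(-1.5) + (-3.5)·(-3.5) + (1.5)·(1.5) + (1.5)·(1.5) + (3.5)·(3.5) + (-1.5)·(-1.5)) / 5 = 33.5/5 = 6.7
  s[X,Y] = ((-1.5)·(2) + (-3.5)·(-1) + (1.5)·(4) + (1.5)·(0) + (3.5)·(-3) + (-1.5)·(-2)) / 5 = -1/5 = -0.2
  s[X,Z] = ((-1.5)·(-3.3333) + (-3.5)·(-2.3333) + (1.5)·(0.6667) + (1.5)·(0.6667) + (3.5)·(0.6667) + (-1.5)·(3.6667)) / 5 = 12/5 = 2.4
  s[Y,Y] = ((2)·(2) + (-1)·(-1) + (4)·(4) + (0)·(0) + (-3)·(-3) + (-2)·(-2)) / 5 = 34/5 = 6.8
  s[Y,Z] = ((2)·(-3.3333) + (-1)·(-2.3333) + (4)·(0.6667) + (0)·(0.6667) + (-3)·(0.6667) + (-2)·(3.6667)) / 5 = -11/5 = -2.2
  s[Z,Z] = ((-3.3333)·(-3.3333) + (-2.3333)·(-2.3333) + (0.6667)·(0.6667) + (0.6667)·(0.6667) + (0.6667)·(0.6667) + (3.6667)·(3.6667)) / 5 = 31.3333/5 = 6.2667
  Sample standard deviations s_i = √(s[i,i]):
  s(X) = √(6.7) = 2.5884
  s(Y) = √(6.8) = 2.6077
  s(Z) = √(6.2667) = 2.5033

Step 3 — r_{ij} = s_{ij} / (s_i · s_j):
  r[X,X] = 1 (diagonal).
  r[X,Y] = -0.2 / (2.5884 · 2.6077) = -0.2 / 6.7498 = -0.0296
  r[X,Z] = 2.4 / (2.5884 · 2.5033) = 2.4 / 6.4797 = 0.3704
  r[Y,Y] = 1 (diagonal).
  r[Y,Z] = -2.2 / (2.6077 · 2.5033) = -2.2 / 6.5279 = -0.337
  r[Z,Z] = 1 (diagonal).

R is symmetric with unit diagonal. Assembling:

R = [[1, -0.0296, 0.3704],
 [-0.0296, 1, -0.337],
 [0.3704, -0.337, 1]]


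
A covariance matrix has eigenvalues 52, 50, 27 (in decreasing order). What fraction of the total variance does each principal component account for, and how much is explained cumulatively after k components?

Step 1 — total variance = trace(Sigma) = Σ λ_i = 52 + 50 + 27 = 129.

Step 2 — fraction explained by component i = λ_i / Σ λ:
  PC1: 52/129 = 0.4031
  PC2: 50/129 = 0.3876
  PC3: 27/129 = 0.2093

Step 3 — cumulative fraction after k components = (λ_1 + ... + λ_k) / Σ λ:
  k = 1: 52/129 = 0.4031
  k = 2: (52 + 50)/129 = 102/129 = 0.7907
  k = 3: (52 + 50 + 27)/129 = 129/129 = 1

Summary (fraction, with percent):

explained: PC1 0.4031 (40.31%), PC2 0.3876 (38.76%), PC3 0.2093 (20.93%);  cumulative: 0.4031, 0.7907, 1


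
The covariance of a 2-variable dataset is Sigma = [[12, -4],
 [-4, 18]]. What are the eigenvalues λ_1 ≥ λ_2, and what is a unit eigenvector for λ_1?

Step 1 — characteristic polynomial of 2×2 Sigma:
  det(Sigma - λI) = λ² - trace · λ + det = 0.
  trace = 12 + 18 = 30, det = 12·18 - (-4)² = 200.
Step 2 — discriminant:
  Δ = trace² - 4·det = 900 - 800 = 100.
Step 3 — eigenvalues:
  λ = (trace ± √Δ)/2 = (30 ± 10)/2,
  λ_1 = 20,  λ_2 = 10.

Step 4 — unit eigenvector for λ_1: solve (Sigma - λ_1 I)v = 0. First row:
  (12 - 20)·v_x + (-4)·v_y = 0, i.e. (-8)·v_x + (-4)·v_y = 0,
  so v ∝ (b, λ_1 - a) = (-4, 8); multiply by -1 so the first entry is positive: u = (4, -8).
  ||u|| = √((4)² + (-8)²) = √(80) ≈ 8.9443,
  v_1 = u/||u|| ≈ (0.4472, -0.8944) (||v_1|| = 1).

λ_1 = 20,  λ_2 = 10;  v_1 ≈ (0.4472, -0.8944)


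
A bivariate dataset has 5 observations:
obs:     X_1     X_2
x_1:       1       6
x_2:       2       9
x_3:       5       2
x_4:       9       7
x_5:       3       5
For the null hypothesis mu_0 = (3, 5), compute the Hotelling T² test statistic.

Step 1 — sample mean vector:
  mean(X_1) = (1 + 2 + 5 + 9 + 3) / 5 = 20/5 = 4
  mean(X_2) = (6 + 9 + 2 + 7 + 5) / 5 = 29/5 = 5.8
  x̄ = (4, 5.8),  deviation x̄ - mu_0 = (4, 5.8) - (3, 5) = (1, 0.8).

Step 2 — sample covariance matrix, S[i,j] = (1/(n-1)) · Σ_k (x_{k,i} - mean_i) · (x_{k,j} - mean_j), divisor n-1 = 4:
  S[X_1,X_1] = ((-3)·(-3) + (-2)·(-2) + (1)·(1) + (5)·(5) + (-1)·(-1)) / 4 = 40/4 = 10
  S[X_1,X_2] = ((-3)·(0.2) + (-2)·(3.2) + (1)·(-3.8) + (5)·(1.2) + (-1)·(-0.8)) / 4 = -4/4 = -1
  S[X_2,X_2] = ((0.2)·(0.2) + (3.2)·(3.2) + (-3.8)·(-3.8) + (1.2)·(1.2) + (-0.8)·(-0.8)) / 4 = 26.8/4 = 6.7
  S = [[10, -1],
 [-1, 6.7]].

Step 3 — invert S. det(S) = 10·6.7 - (-1)² = 66.
  S^{-1} = (1/det) · [[d, -b], [-b, a]] = [[0.1015, 0.0152],
 [0.0152, 0.1515]].

Step 4 — quadratic form (x̄ - mu_0)^T · S^{-1} · (x̄ - mu_0):
  S^{-1} · (x̄ - mu_0) = (0.1136, 0.1364),
  (x̄ - mu_0)^T · [...] = (1)·(0.1136) + (0.8)·(0.1364) = 0.2227.

Step 5 — scale by n: T² = 5 · 0.2227 = 1.1136.

T² ≈ 1.1136


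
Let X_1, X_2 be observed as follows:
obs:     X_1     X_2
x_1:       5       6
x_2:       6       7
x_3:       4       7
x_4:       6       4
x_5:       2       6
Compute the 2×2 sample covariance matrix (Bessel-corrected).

Step 1 — column means:
  mean(X_1) = (5 + 6 + 4 + 6 + 2) / 5 = 23/5 = 4.6
  mean(X_2) = (6 + 7 + 7 + 4 + 6) / 5 = 30/5 = 6

Step 2 — sample covariance S[i,j] = (1/(n-1)) · Σ_k (x_{k,i} - mean_i) · (x_{k,j} - mean_j), with n-1 = 4.
  S[X_1,X_1] = ((0.4)·(0.4) + (1.4)·(1.4) + (-0.6)·(-0.6) + (1.4)·(1.4) + (-2.6)·(-2.6)) / 4 = 11.2/4 = 2.8
  S[X_1,X_2] = ((0.4)·(0) + (1.4)·(1) + (-0.6)·(1) + (1.4)·(-2) + (-2.6)·(0)) / 4 = -2/4 = -0.5
  S[X_2,X_2] = ((0)·(0) + (1)·(1) + (1)·(1) + (-2)·(-2) + (0)·(0)) / 4 = 6/4 = 1.5

S is symmetric (S[j,i] = S[i,j]). Assembling:

S = [[2.8, -0.5],
 [-0.5, 1.5]]


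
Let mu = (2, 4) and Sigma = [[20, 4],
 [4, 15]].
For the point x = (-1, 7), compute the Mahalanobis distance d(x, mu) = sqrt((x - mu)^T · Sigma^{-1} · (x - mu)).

Step 1 — centre the observation: (x - mu) = (-3, 3).

Step 2 — invert Sigma. det(Sigma) = 20·15 - (4)² = 284.
  Sigma^{-1} = (1/det) · [[d, -b], [-b, a]] = [[0.0528, -0.0141],
 [-0.0141, 0.0704]].

Step 3 — form the quadratic (x - mu)^T · Sigma^{-1} · (x - mu):
  Sigma^{-1} · (x - mu) = (-0.2007, 0.2535).
  (x - mu)^T · [Sigma^{-1} · (x - mu)] = (-3)·(-0.2007) + (3)·(0.2535) = 1.3627.

Step 4 — take square root: d = √(1.3627) ≈ 1.1673.

d(x, mu) = √(1.3627) ≈ 1.1673


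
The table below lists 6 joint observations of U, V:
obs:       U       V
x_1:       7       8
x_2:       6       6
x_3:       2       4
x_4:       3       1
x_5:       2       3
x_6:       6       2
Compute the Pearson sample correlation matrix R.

Step 1 — column means:
  mean(U) = (7 + 6 + 2 + 3 + 2 + 6) / 6 = 26/6 = 4.3333
  mean(V) = (8 + 6 + 4 + 1 + 3 + 2) / 6 = 24/6 = 4

Step 2 — sample variances and covariances s[i,j] = (1/(n-1)) · Σ_k (x_{k,i} - mean_i) · (x_{k,j} - mean_j), with n-1 = 5:
  s[U,U] = ((2.6667)·(2.6667) + (1.6667)·(1.6667) + (-2.3333)·(-2.3333) + (-1.3333)·(-1.3333) + (-2.3333)·(-2.3333) + (1.6667)·(1.6667)) / 5 = 25.3333/5 = 5.0667
  s[U,V] = ((2.6667)·(4) + (1.6667)·(2) + (-2.3333)·(0) + (-1.3333)·(-3) + (-2.3333)·(-1) + (1.6667)·(-2)) / 5 = 17/5 = 3.4
  s[V,V] = ((4)·(4) + (2)·(2) + (0)·(0) + (-3)·(-3) + (-1)·(-1) + (-2)·(-2)) / 5 = 34/5 = 6.8
  Sample standard deviations s_i = √(s[i,i]):
  s(U) = √(5.0667) = 2.2509
  s(V) = √(6.8) = 2.6077

Step 3 — r_{ij} = s_{ij} / (s_i · s_j):
  r[U,U] = 1 (diagonal).
  r[U,V] = 3.4 / (2.2509 · 2.6077) = 3.4 / 5.8697 = 0.5792
  r[V,V] = 1 (diagonal).

R is symmetric with unit diagonal. Assembling:

R = [[1, 0.5792],
 [0.5792, 1]]


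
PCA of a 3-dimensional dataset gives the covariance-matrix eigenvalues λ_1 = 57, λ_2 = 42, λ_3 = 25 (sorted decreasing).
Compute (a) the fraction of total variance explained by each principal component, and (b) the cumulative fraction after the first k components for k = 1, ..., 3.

Step 1 — total variance = trace(Sigma) = Σ λ_i = 57 + 42 + 25 = 124.

Step 2 — fraction explained by component i = λ_i / Σ λ:
  PC1: 57/124 = 0.4597
  PC2: 42/124 = 0.3387
  PC3: 25/124 = 0.2016

Step 3 — cumulative fraction after k components = (λ_1 + ... + λ_k) / Σ λ:
  k = 1: 57/124 = 0.4597
  k = 2: (57 + 42)/124 = 99/124 = 0.7984
  k = 3: (57 + 42 + 25)/124 = 124/124 = 1

Summary (fraction, with percent):

explained: PC1 0.4597 (45.97%), PC2 0.3387 (33.87%), PC3 0.2016 (20.16%);  cumulative: 0.4597, 0.7984, 1


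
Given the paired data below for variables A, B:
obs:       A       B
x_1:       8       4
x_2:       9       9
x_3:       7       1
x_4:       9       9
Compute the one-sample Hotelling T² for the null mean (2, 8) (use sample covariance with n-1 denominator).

Step 1 — sample mean vector:
  mean(A) = (8 + 9 + 7 + 9) / 4 = 33/4 = 8.25
  mean(B) = (4 + 9 + 1 + 9) / 4 = 23/4 = 5.75
  x̄ = (8.25, 5.75),  deviation x̄ - mu_0 = (8.25, 5.75) - (2, 8) = (6.25, -2.25).

Step 2 — sample covariance matrix, S[i,j] = (1/(n-1)) · Σ_k (x_{k,i} - mean_i) · (x_{k,j} - mean_j), divisor n-1 = 3:
  S[A,A] = ((-0.25)·(-0.25) + (0.75)·(0.75) + (-1.25)·(-1.25) + (0.75)·(0.75)) / 3 = 2.75/3 = 0.9167
  S[A,B] = ((-0.25)·(-1.75) + (0.75)·(3.25) + (-1.25)·(-4.75) + (0.75)·(3.25)) / 3 = 11.25/3 = 3.75
  S[B,B] = ((-1.75)·(-1.75) + (3.25)·(3.25) + (-4.75)·(-4.75) + (3.25)·(3.25)) / 3 = 46.75/3 = 15.5833
  S = [[0.9167, 3.75],
 [3.75, 15.5833]].

Step 3 — invert S. det(S) = 0.9167·15.5833 - (3.75)² = 0.2222.
  S^{-1} = (1/det) · [[d, -b], [-b, a]] = [[70.125, -16.875],
 [-16.875, 4.125]].

Step 4 — quadratic form (x̄ - mu_0)^T · S^{-1} · (x̄ - mu_0):
  S^{-1} · (x̄ - mu_0) = (476.25, -114.75),
  (x̄ - mu_0)^T · [...] = (6.25)·(476.25) + (-2.25)·(-114.75) = 3234.75.

Step 5 — scale by n: T² = 4 · 3234.75 = 12939.

T² ≈ 12939


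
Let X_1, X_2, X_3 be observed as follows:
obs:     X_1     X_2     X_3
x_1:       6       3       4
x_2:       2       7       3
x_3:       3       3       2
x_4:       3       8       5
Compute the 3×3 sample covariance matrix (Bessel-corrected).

Step 1 — column means:
  mean(X_1) = (6 + 2 + 3 + 3) / 4 = 14/4 = 3.5
  mean(X_2) = (3 + 7 + 3 + 8) / 4 = 21/4 = 5.25
  mean(X_3) = (4 + 3 + 2 + 5) / 4 = 14/4 = 3.5

Step 2 — sample covariance S[i,j] = (1/(n-1)) · Σ_k (x_{k,i} - mean_i) · (x_{k,j} - mean_j), with n-1 = 3.
  S[X_1,X_1] = ((2.5)·(2.5) + (-1.5)·(-1.5) + (-0.5)·(-0.5) + (-0.5)·(-0.5)) / 3 = 9/3 = 3
  S[X_1,X_2] = ((2.5)·(-2.25) + (-1.5)·(1.75) + (-0.5)·(-2.25) + (-0.5)·(2.75)) / 3 = -8.5/3 = -2.8333
  S[X_1,X_3] = ((2.5)·(0.5) + (-1.5)·(-0.5) + (-0.5)·(-1.5) + (-0.5)·(1.5)) / 3 = 2/3 = 0.6667
  S[X_2,X_2] = ((-2.25)·(-2.25) + (1.75)·(1.75) + (-2.25)·(-2.25) + (2.75)·(2.75)) / 3 = 20.75/3 = 6.9167
  S[X_2,X_3] = ((-2.25)·(0.5) + (1.75)·(-0.5) + (-2.25)·(-1.5) + (2.75)·(1.5)) / 3 = 5.5/3 = 1.8333
  S[X_3,X_3] = ((0.5)·(0.5) + (-0.5)·(-0.5) + (-1.5)·(-1.5) + (1.5)·(1.5)) / 3 = 5/3 = 1.6667

S is symmetric (S[j,i] = S[i,j]). Assembling:

S = [[3, -2.8333, 0.6667],
 [-2.8333, 6.9167, 1.8333],
 [0.6667, 1.8333, 1.6667]]


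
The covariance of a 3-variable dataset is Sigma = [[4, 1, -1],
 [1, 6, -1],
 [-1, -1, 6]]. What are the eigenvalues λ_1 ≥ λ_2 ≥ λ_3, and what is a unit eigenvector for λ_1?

Step 1 — characteristic polynomial p(λ) = det(λI - Sigma) = λ³ - tr·λ² + c_1·λ - det, where tr = trace, c_1 = sum of the principal 2×2 minors, det = det(Sigma):
  tr = 4 + 6 + 6 = 16,
  c_1 = (4·6 - (1)²) + (4·6 - (-1)²) + (6·6 - (-1)²) = 23 + 23 + 35 = 81,
  det = 4·(6·6 - (-1)²) - (1)·((1)·6 - (-1)·(-1)) + (-1)·((1)·(-1) - 6·(-1)) = 4·(35) - (1)·(5) + (-1)·(5) = 130.
  So p(λ) = λ³ - 16λ² + 81λ - 130.
Step 2 — look for an integer root (rational root theorem: any rational root is an integer divisor of 130). Testing λ = 5:
  p(5) = 125 - 400 + 405 - 130 = 0  ✓
  Dividing out (λ - 5): p(λ) = (λ - 5)(λ² - 11λ + 26).
Step 3 — remaining eigenvalues from the quadratic λ² - 11λ + 26 = 0:
  Δ = 11² - 4·26 = 121 - 104 = 17,  λ = (11 ± √17)/2 = (11 ± 4.1231)/2 ≈ 7.5616 or 3.4384.
  Sorted: λ_1 = 7.5616,  λ_2 = 5,  λ_3 = 3.4384  (check: sum = 16 = tr ✓).

Step 4 — unit eigenvector for λ_1 ≈ 7.5616: v spans the null space of (Sigma - λ_1 I), whose rows are
  r_1 = (-3.5616, 1, -1),  r_2 = (1, -1.5616, -1),  r_3 = (-1, -1, -1.5616).
  v is orthogonal to every row, so take v ∝ r_1 × r_2 = ((1)·(-1) - (-1)·(-1.5616), (-1)·(1) - (-3.5616)·(-1), (-3.5616)·(-1.5616) - (1)·(1)) ≈ (-2.5616, -4.5616, 4.5616).
  Rescale (multiply by -1 so the first nonzero entry is positive): u = (2.5616, 4.5616, -4.5616).
  ||u|| = √((2.5616)² + (4.5616)² + (-4.5616)²) = √(48.1771) ≈ 6.941,  v_1 = u/||u|| ≈ (0.369, 0.6572, -0.6572) (||v_1|| = 1).

λ_1 = 7.5616,  λ_2 = 5,  λ_3 = 3.4384;  v_1 ≈ (0.369, 0.6572, -0.6572)
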